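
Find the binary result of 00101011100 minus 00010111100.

Method 1 - Direct subtraction (column by column from the right: bit − bit − borrow-in; if negative, add 2 and borrow 1 from the next column):
borrow: 00101000000
        00101011100
-       00010111100
-------------------
        00010100000

Method 2 - Add two's complement:
Two's complement of 00010111100: invert → 11101000011, add 1 → 11101000100
  00101011100
+ 11101000100
-------------
 100010100000  (end carry out of the top bit = 1)
Discarding the end carry: 00010100000
Decimal check:
  00101011100 = 256 + 64 + 16 + 8 + 4 = 348
  00010111100 = 128 + 32 + 16 + 8 + 4 = 188
  348 - 188 = 160, and 00010100000 = 128 + 32 = 160 ✓



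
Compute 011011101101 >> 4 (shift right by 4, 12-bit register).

Original: 011011101101 (decimal 1773)
Shift right by 4 positions
Drop the 4 low bits; fill with zeros on the left
Result: 000001101110 (decimal 110)
Equivalent: 1773 >> 4 = 1773 ÷ 2^4 = 110



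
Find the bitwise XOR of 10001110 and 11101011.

XOR: 1 when bits differ
  10001110
^ 11101011
----------
  01100101
Decimal: 142 ^ 235 = 101



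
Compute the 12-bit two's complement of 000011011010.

Original: 000011011010
Step 1 - Invert all bits: 111100100101
Step 2 - Add 1: 111100100110
Verification: 000011011010 + 111100100110 = 1000000000000; discarding the end carry (carry out of the top bit) leaves the 12-bit value 000000000000, as required for x + (-x)



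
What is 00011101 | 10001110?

OR: 1 when either bit is 1
  00011101
| 10001110
----------
  10011111
Decimal: 29 | 142 = 159



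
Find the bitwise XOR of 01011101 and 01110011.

XOR: 1 when bits differ
  01011101
^ 01110011
----------
  00101110
Decimal: 93 ^ 115 = 46



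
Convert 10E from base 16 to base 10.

Expand by place value (powers of 16):
Digit values: E = 14
10E = 1 × 16^2 + 0 × 16^1 + 14 × 16^0
= 1 × 256 + 0 × 16 + 14 × 1
= 256 + 0 + 14
= 270



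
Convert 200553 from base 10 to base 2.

Using repeated division by 2:
200553 ÷ 2 = 100276 remainder 1
100276 ÷ 2 = 50138 remainder 0
50138 ÷ 2 = 25069 remainder 0
25069 ÷ 2 = 12534 remainder 1
12534 ÷ 2 = 6267 remainder 0
6267 ÷ 2 = 3133 remainder 1
3133 ÷ 2 = 1566 remainder 1
1566 ÷ 2 = 783 remainder 0
783 ÷ 2 = 391 remainder 1
391 ÷ 2 = 195 remainder 1
195 ÷ 2 = 97 remainder 1
97 ÷ 2 = 48 remainder 1
48 ÷ 2 = 24 remainder 0
24 ÷ 2 = 12 remainder 0
12 ÷ 2 = 6 remainder 0
6 ÷ 2 = 3 remainder 0
3 ÷ 2 = 1 remainder 1
1 ÷ 2 = 0 remainder 1
Reading remainders bottom to top: 110000111101101001



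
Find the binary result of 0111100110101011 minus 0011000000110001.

Method 1 - Direct subtraction (column by column from the right: bit − bit − borrow-in; if negative, add 2 and borrow 1 from the next column):
borrow: 0000000011100000
        0111100110101011
-       0011000000110001
------------------------
        0100100101111010

Method 2 - Add two's complement:
Two's complement of 0011000000110001: invert → 1100111111001110, add 1 → 1100111111001111
  0111100110101011
+ 1100111111001111
------------------
 10100100101111010  (end carry out of the top bit = 1)
Discarding the end carry: 0100100101111010
Decimal check:
  0111100110101011 = 16384 + 8192 + 4096 + 2048 + 256 + 128 + 32 + 8 + 2 + 1 = 31147
  0011000000110001 = 8192 + 4096 + 32 + 16 + 1 = 12337
  31147 - 12337 = 18810, and 0100100101111010 = 16384 + 2048 + 256 + 64 + 32 + 16 + 8 + 2 = 18810 ✓



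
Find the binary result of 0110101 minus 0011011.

Method 1 - Direct subtraction (column by column from the right: bit − bit − borrow-in; if negative, add 2 and borrow 1 from the next column):
borrow: 0110100
        0110101
-       0011011
---------------
        0011010

Method 2 - Add two's complement:
Two's complement of 0011011: invert → 1100100, add 1 → 1100101
  0110101
+ 1100101
---------
 10011010  (end carry out of the top bit = 1)
Discarding the end carry: 0011010
Decimal check:
  0110101 = 32 + 16 + 4 + 1 = 53
  0011011 = 16 + 8 + 2 + 1 = 27
  53 - 27 = 26, and 0011010 = 16 + 8 + 2 = 26 ✓



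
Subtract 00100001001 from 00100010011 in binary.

Method 1 - Direct subtraction (column by column from the right: bit − bit − borrow-in; if negative, add 2 and borrow 1 from the next column):
borrow: 00000010000
        00100010011
-       00100001001
-------------------
        00000001010

Method 2 - Add two's complement:
Two's complement of 00100001001: invert → 11011110110, add 1 → 11011110111
  00100010011
+ 11011110111
-------------
 100000001010  (end carry out of the top bit = 1)
Discarding the end carry: 00000001010
Decimal check:
  00100010011 = 256 + 16 + 2 + 1 = 275
  00100001001 = 256 + 8 + 1 = 265
  275 - 265 = 10, and 00000001010 = 8 + 2 = 10 ✓



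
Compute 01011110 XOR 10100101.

XOR: 1 when bits differ
  01011110
^ 10100101
----------
  11111011
Decimal: 94 ^ 165 = 251



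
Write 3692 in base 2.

Using repeated division by 2:
3692 ÷ 2 = 1846 remainder 0
1846 ÷ 2 = 923 remainder 0
923 ÷ 2 = 461 remainder 1
461 ÷ 2 = 230 remainder 1
230 ÷ 2 = 115 remainder 0
115 ÷ 2 = 57 remainder 1
57 ÷ 2 = 28 remainder 1
28 ÷ 2 = 14 remainder 0
14 ÷ 2 = 7 remainder 0
7 ÷ 2 = 3 remainder 1
3 ÷ 2 = 1 remainder 1
1 ÷ 2 = 0 remainder 1
Reading remainders bottom to top: 111001101100



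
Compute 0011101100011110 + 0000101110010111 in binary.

Add column by column from the right: bit + bit + carry-in; write the sum mod 2, carry 1 when the sum is 2 or 3.
carry:  0111011000111100
        0011101100011110
+       0000101110010111
------------------------
       00100011010110101
(the carry out of the leftmost column, 0, becomes the leading bit)
Decimal check:
  0011101100011110 = 8192 + 4096 + 2048 + 512 + 256 + 16 + 8 + 4 + 2 = 15134
  0000101110010111 = 2048 + 512 + 256 + 128 + 16 + 4 + 2 + 1 = 2967
  15134 + 2967 = 18101, and 00100011010110101 = 16384 + 1024 + 512 + 128 + 32 + 16 + 4 + 1 = 18101 ✓



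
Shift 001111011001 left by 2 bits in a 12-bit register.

Original: 001111011001 (decimal 985)
Shift left by 2 positions
Append 2 zeros on the right
Result: 111101100100 (decimal 3940)
Equivalent: 985 << 2 = 985 × 2^2 = 3940



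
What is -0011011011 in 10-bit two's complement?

Original: 0011011011
Step 1 - Invert all bits: 1100100100
Step 2 - Add 1: 1100100101
Verification: 0011011011 + 1100100101 = 10000000000; discarding the end carry (carry out of the top bit) leaves the 10-bit value 0000000000, as required for x + (-x)



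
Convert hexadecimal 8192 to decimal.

Expand by place value (powers of 16):
8192 = 8 × 16^3 + 1 × 16^2 + 9 × 16^1 + 2 × 16^0
= 8 × 4096 + 1 × 256 + 9 × 16 + 2 × 1
= 32768 + 256 + 144 + 2
= 33170



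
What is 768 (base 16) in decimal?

Expand by place value (powers of 16):
768 = 7 × 16^2 + 6 × 16^1 + 8 × 16^0
= 7 × 256 + 6 × 16 + 8 × 1
= 1792 + 96 + 8
= 1896



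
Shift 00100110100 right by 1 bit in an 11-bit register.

Original: 00100110100 (decimal 308)
Shift right by 1 position
Drop the 1 low bit; fill with zero on the left
Result: 00010011010 (decimal 154)
Equivalent: 308 >> 1 = 308 ÷ 2^1 = 154



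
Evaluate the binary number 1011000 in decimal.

Sum of powers of 2 for each 1-bit:
2^3 + 2^4 + 2^6
= 8 + 16 + 64
= 88



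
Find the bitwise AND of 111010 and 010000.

AND: 1 only when both bits are 1
  111010
& 010000
--------
  010000
Decimal: 58 & 16 = 16



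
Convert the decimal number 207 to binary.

Using repeated division by 2:
207 ÷ 2 = 103 remainder 1
103 ÷ 2 = 51 remainder 1
51 ÷ 2 = 25 remainder 1
25 ÷ 2 = 12 remainder 1
12 ÷ 2 = 6 remainder 0
6 ÷ 2 = 3 remainder 0
3 ÷ 2 = 1 remainder 1
1 ÷ 2 = 0 remainder 1
Reading remainders bottom to top: 11001111



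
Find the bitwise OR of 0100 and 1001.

OR: 1 when either bit is 1
  0100
| 1001
------
  1101
Decimal: 4 | 9 = 13



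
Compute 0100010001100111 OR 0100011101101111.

OR: 1 when either bit is 1
  0100010001100111
| 0100011101101111
------------------
  0100011101101111
Decimal: 17511 | 18287 = 18287



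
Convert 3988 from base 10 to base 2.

Using repeated division by 2:
3988 ÷ 2 = 1994 remainder 0
1994 ÷ 2 = 997 remainder 0
997 ÷ 2 = 498 remainder 1
498 ÷ 2 = 249 remainder 0
249 ÷ 2 = 124 remainder 1
124 ÷ 2 = 62 remainder 0
62 ÷ 2 = 31 remainder 0
31 ÷ 2 = 15 remainder 1
15 ÷ 2 = 7 remainder 1
7 ÷ 2 = 3 remainder 1
3 ÷ 2 = 1 remainder 1
1 ÷ 2 = 0 remainder 1
Reading remainders bottom to top: 111110010100



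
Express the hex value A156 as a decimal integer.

Expand by place value (powers of 16):
Digit values: A = 10
A156 = 10 × 16^3 + 1 × 16^2 + 5 × 16^1 + 6 × 16^0
= 10 × 4096 + 1 × 256 + 5 × 16 + 6 × 1
= 40960 + 256 + 80 + 6
= 41302



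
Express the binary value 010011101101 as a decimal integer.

Sum of powers of 2 for each 1-bit:
2^0 + 2^2 + 2^3 + 2^5 + 2^6 + 2^7 + 2^10
= 1 + 4 + 8 + 32 + 64 + 128 + 1024
= 1261



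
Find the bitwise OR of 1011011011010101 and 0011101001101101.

OR: 1 when either bit is 1
  1011011011010101
| 0011101001101101
------------------
  1011111011111101
Decimal: 46805 | 14957 = 48893



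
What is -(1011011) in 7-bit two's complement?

Original (sign bit 1, negative): 1011011
Step 1 - Invert all bits: 0100100
Step 2 - Add 1: 0100101
Verification: 1011011 + 0100101 = 10000000; discarding the end carry (carry out of the top bit) leaves the 7-bit value 0000000, as required for x + (-x)



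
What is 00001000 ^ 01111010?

XOR: 1 when bits differ
  00001000
^ 01111010
----------
  01110010
Decimal: 8 ^ 122 = 114



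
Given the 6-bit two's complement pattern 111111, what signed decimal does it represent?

Binary: 111111
Sign bit: 1 (negative)
Invert: 000000
Add 1:  000001
Magnitude: 000001 = 1
Value: -1



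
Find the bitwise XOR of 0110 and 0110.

XOR: 1 when bits differ
  0110
^ 0110
------
  0000
Decimal: 6 ^ 6 = 0



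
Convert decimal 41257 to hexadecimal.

Using repeated division by 16 (digits 10–15 are A–F):
41257 ÷ 16 = 2578 remainder 9
2578 ÷ 16 = 161 remainder 2
161 ÷ 16 = 10 remainder 1
10 ÷ 16 = 0 remainder 10 (A)
Reading remainders bottom to top: A129



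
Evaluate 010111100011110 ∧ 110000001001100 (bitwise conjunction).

AND: 1 only when both bits are 1
  010111100011110
& 110000001001100
-----------------
  010000000001100
Decimal: 12062 & 24652 = 8204



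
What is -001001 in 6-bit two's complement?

Original: 001001
Step 1 - Invert all bits: 110110
Step 2 - Add 1: 110111
Verification: 001001 + 110111 = 1000000; discarding the end carry (carry out of the top bit) leaves the 6-bit value 000000, as required for x + (-x)



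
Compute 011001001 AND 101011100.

AND: 1 only when both bits are 1
  011001001
& 101011100
-----------
  001001000
Decimal: 201 & 348 = 72



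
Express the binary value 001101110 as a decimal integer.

Sum of powers of 2 for each 1-bit:
2^1 + 2^2 + 2^3 + 2^5 + 2^6
= 2 + 4 + 8 + 32 + 64
= 110



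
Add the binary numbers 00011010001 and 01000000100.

Add column by column from the right: bit + bit + carry-in; write the sum mod 2, carry 1 when the sum is 2 or 3.
carry:  00000000000
        00011010001
+       01000000100
-------------------
       001011010101
(the carry out of the leftmost column, 0, becomes the leading bit)
Decimal check:
  00011010001 = 128 + 64 + 16 + 1 = 209
  01000000100 = 512 + 4 = 516
  209 + 516 = 725, and 001011010101 = 512 + 128 + 64 + 16 + 4 + 1 = 725 ✓



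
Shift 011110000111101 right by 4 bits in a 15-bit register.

Original: 011110000111101 (decimal 15421)
Shift right by 4 positions
Drop the 4 low bits; fill with zeros on the left
Result: 000001111000011 (decimal 963)
Equivalent: 15421 >> 4 = 15421 ÷ 2^4 = 963



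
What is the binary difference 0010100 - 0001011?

Method 1 - Direct subtraction (column by column from the right: bit − bit − borrow-in; if negative, add 2 and borrow 1 from the next column):
borrow: 0010110
        0010100
-       0001011
---------------
        0001001

Method 2 - Add two's complement:
Two's complement of 0001011: invert → 1110100, add 1 → 1110101
  0010100
+ 1110101
---------
 10001001  (end carry out of the top bit = 1)
Discarding the end carry: 0001001
Decimal check:
  0010100 = 16 + 4 = 20
  0001011 = 8 + 2 + 1 = 11
  20 - 11 = 9, and 0001001 = 8 + 1 = 9 ✓



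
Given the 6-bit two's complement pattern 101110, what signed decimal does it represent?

Binary: 101110
Sign bit: 1 (negative)
Invert: 010001
Add 1:  010010
Magnitude: 010010 = 16 + 2 = 18
Value: -18



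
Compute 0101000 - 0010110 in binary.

Method 1 - Direct subtraction (column by column from the right: bit − bit − borrow-in; if negative, add 2 and borrow 1 from the next column):
borrow: 0101100
        0101000
-       0010110
---------------
        0010010

Method 2 - Add two's complement:
Two's complement of 0010110: invert → 1101001, add 1 → 1101010
  0101000
+ 1101010
---------
 10010010  (end carry out of the top bit = 1)
Discarding the end carry: 0010010
Decimal check:
  0101000 = 32 + 8 = 40
  0010110 = 16 + 4 + 2 = 22
  40 - 22 = 18, and 0010010 = 16 + 2 = 18 ✓



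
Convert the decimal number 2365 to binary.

Using repeated division by 2:
2365 ÷ 2 = 1182 remainder 1
1182 ÷ 2 = 591 remainder 0
591 ÷ 2 = 295 remainder 1
295 ÷ 2 = 147 remainder 1
147 ÷ 2 = 73 remainder 1
73 ÷ 2 = 36 remainder 1
36 ÷ 2 = 18 remainder 0
18 ÷ 2 = 9 remainder 0
9 ÷ 2 = 4 remainder 1
4 ÷ 2 = 2 remainder 0
2 ÷ 2 = 1 remainder 0
1 ÷ 2 = 0 remainder 1
Reading remainders bottom to top: 100100111101



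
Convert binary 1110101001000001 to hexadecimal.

Group into 4-bit nibbles from right:
  1110 = E
  1010 = A
  0100 = 4
  0001 = 1
Result: EA41



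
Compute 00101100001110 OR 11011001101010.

OR: 1 when either bit is 1
  00101100001110
| 11011001101010
----------------
  11111101101110
Decimal: 2830 | 13930 = 16238



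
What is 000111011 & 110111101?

AND: 1 only when both bits are 1
  000111011
& 110111101
-----------
  000111001
Decimal: 59 & 445 = 57



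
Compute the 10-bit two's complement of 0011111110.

Original: 0011111110
Step 1 - Invert all bits: 1100000001
Step 2 - Add 1: 1100000010
Verification: 0011111110 + 1100000010 = 10000000000; discarding the end carry (carry out of the top bit) leaves the 10-bit value 0000000000, as required for x + (-x)



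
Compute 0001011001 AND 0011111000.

AND: 1 only when both bits are 1
  0001011001
& 0011111000
------------
  0001011000
Decimal: 89 & 248 = 88



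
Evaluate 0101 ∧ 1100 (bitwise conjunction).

AND: 1 only when both bits are 1
  0101
& 1100
------
  0100
Decimal: 5 & 12 = 4



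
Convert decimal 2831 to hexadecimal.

Using repeated division by 16 (digits 10–15 are A–F):
2831 ÷ 16 = 176 remainder 15 (F)
176 ÷ 16 = 11 remainder 0
11 ÷ 16 = 0 remainder 11 (B)
Reading remainders bottom to top: B0F



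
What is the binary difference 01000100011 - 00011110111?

Method 1 - Direct subtraction (column by column from the right: bit − bit − borrow-in; if negative, add 2 and borrow 1 from the next column):
borrow: 01111111000
        01000100011
-       00011110111
-------------------
        00100101100

Method 2 - Add two's complement:
Two's complement of 00011110111: invert → 11100001000, add 1 → 11100001001
  01000100011
+ 11100001001
-------------
 100100101100  (end carry out of the top bit = 1)
Discarding the end carry: 00100101100
Decimal check:
  01000100011 = 512 + 32 + 2 + 1 = 547
  00011110111 = 128 + 64 + 32 + 16 + 4 + 2 + 1 = 247
  547 - 247 = 300, and 00100101100 = 256 + 32 + 8 + 4 = 300 ✓



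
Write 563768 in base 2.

Using repeated division by 2:
563768 ÷ 2 = 281884 remainder 0
281884 ÷ 2 = 140942 remainder 0
140942 ÷ 2 = 70471 remainder 0
70471 ÷ 2 = 35235 remainder 1
35235 ÷ 2 = 17617 remainder 1
17617 ÷ 2 = 8808 remainder 1
8808 ÷ 2 = 4404 remainder 0
4404 ÷ 2 = 2202 remainder 0
2202 ÷ 2 = 1101 remainder 0
1101 ÷ 2 = 550 remainder 1
550 ÷ 2 = 275 remainder 0
275 ÷ 2 = 137 remainder 1
137 ÷ 2 = 68 remainder 1
68 ÷ 2 = 34 remainder 0
34 ÷ 2 = 17 remainder 0
17 ÷ 2 = 8 remainder 1
8 ÷ 2 = 4 remainder 0
4 ÷ 2 = 2 remainder 0
2 ÷ 2 = 1 remainder 0
1 ÷ 2 = 0 remainder 1
Reading remainders bottom to top: 10001001101000111000



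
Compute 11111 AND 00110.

AND: 1 only when both bits are 1
  11111
& 00110
-------
  00110
Decimal: 31 & 6 = 6



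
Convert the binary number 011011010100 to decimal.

Sum of powers of 2 for each 1-bit:
2^2 + 2^4 + 2^6 + 2^7 + 2^9 + 2^10
= 4 + 16 + 64 + 128 + 512 + 1024
= 1748



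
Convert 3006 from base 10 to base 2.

Using repeated division by 2:
3006 ÷ 2 = 1503 remainder 0
1503 ÷ 2 = 751 remainder 1
751 ÷ 2 = 375 remainder 1
375 ÷ 2 = 187 remainder 1
187 ÷ 2 = 93 remainder 1
93 ÷ 2 = 46 remainder 1
46 ÷ 2 = 23 remainder 0
23 ÷ 2 = 11 remainder 1
11 ÷ 2 = 5 remainder 1
5 ÷ 2 = 2 remainder 1
2 ÷ 2 = 1 remainder 0
1 ÷ 2 = 0 remainder 1
Reading remainders bottom to top: 101110111110



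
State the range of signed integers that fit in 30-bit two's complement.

For 30-bit two's complement:
Minimum: -2^29 = -536870912
Maximum: 2^29 - 1 = 536870911



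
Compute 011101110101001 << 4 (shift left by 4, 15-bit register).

Original: 011101110101001 (decimal 15273)
Shift left by 4 positions
Append 4 zeros on the right and drop the 4 high bits that overflow the 15-bit width
Result: 011101010010000 (decimal 14992)
Equivalent: 15273 << 4 = 15273 × 2^4 = 244368, truncated to 15 bits = 14992



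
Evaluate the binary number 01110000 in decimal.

Sum of powers of 2 for each 1-bit:
2^4 + 2^5 + 2^6
= 16 + 32 + 64
= 112



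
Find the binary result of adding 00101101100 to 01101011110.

Add column by column from the right: bit + bit + carry-in; write the sum mod 2, carry 1 when the sum is 2 or 3.
carry:  11011111000
        00101101100
+       01101011110
-------------------
       010011001010
(the carry out of the leftmost column, 0, becomes the leading bit)
Decimal check:
  00101101100 = 256 + 64 + 32 + 8 + 4 = 364
  01101011110 = 512 + 256 + 64 + 16 + 8 + 4 + 2 = 862
  364 + 862 = 1226, and 010011001010 = 1024 + 128 + 64 + 8 + 2 = 1226 ✓



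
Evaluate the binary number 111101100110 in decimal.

Sum of powers of 2 for each 1-bit:
2^1 + 2^2 + 2^5 + 2^6 + 2^8 + 2^9 + 2^10 + 2^11
= 2 + 4 + 32 + 64 + 256 + 512 + 1024 + 2048
= 3942



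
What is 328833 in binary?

Using repeated division by 2:
328833 ÷ 2 = 164416 remainder 1
164416 ÷ 2 = 82208 remainder 0
82208 ÷ 2 = 41104 remainder 0
41104 ÷ 2 = 20552 remainder 0
20552 ÷ 2 = 10276 remainder 0
10276 ÷ 2 = 5138 remainder 0
5138 ÷ 2 = 2569 remainder 0
2569 ÷ 2 = 1284 remainder 1
1284 ÷ 2 = 642 remainder 0
642 ÷ 2 = 321 remainder 0
321 ÷ 2 = 160 remainder 1
160 ÷ 2 = 80 remainder 0
80 ÷ 2 = 40 remainder 0
40 ÷ 2 = 20 remainder 0
20 ÷ 2 = 10 remainder 0
10 ÷ 2 = 5 remainder 0
5 ÷ 2 = 2 remainder 1
2 ÷ 2 = 1 remainder 0
1 ÷ 2 = 0 remainder 1
Reading remainders bottom to top: 1010000010010000001



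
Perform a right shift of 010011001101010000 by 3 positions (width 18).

Original: 010011001101010000 (decimal 78672)
Shift right by 3 positions
Drop the 3 low bits; fill with zeros on the left
Result: 000010011001101010 (decimal 9834)
Equivalent: 78672 >> 3 = 78672 ÷ 2^3 = 9834



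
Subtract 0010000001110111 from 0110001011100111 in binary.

Method 1 - Direct subtraction (column by column from the right: bit − bit − borrow-in; if negative, add 2 and borrow 1 from the next column):
borrow: 0000000011100000
        0110001011100111
-       0010000001110111
------------------------
        0100001001110000

Method 2 - Add two's complement:
Two's complement of 0010000001110111: invert → 1101111110001000, add 1 → 1101111110001001
  0110001011100111
+ 1101111110001001
------------------
 10100001001110000  (end carry out of the top bit = 1)
Discarding the end carry: 0100001001110000
Decimal check:
  0110001011100111 = 16384 + 8192 + 512 + 128 + 64 + 32 + 4 + 2 + 1 = 25319
  0010000001110111 = 8192 + 64 + 32 + 16 + 4 + 2 + 1 = 8311
  25319 - 8311 = 17008, and 0100001001110000 = 16384 + 512 + 64 + 32 + 16 = 17008 ✓



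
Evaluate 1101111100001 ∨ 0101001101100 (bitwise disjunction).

OR: 1 when either bit is 1
  1101111100001
| 0101001101100
---------------
  1101111101101
Decimal: 7137 | 2668 = 7149



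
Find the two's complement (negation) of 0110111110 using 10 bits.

Original: 0110111110
Step 1 - Invert all bits: 1001000001
Step 2 - Add 1: 1001000010
Verification: 0110111110 + 1001000010 = 10000000000; discarding the end carry (carry out of the top bit) leaves the 10-bit value 0000000000, as required for x + (-x)



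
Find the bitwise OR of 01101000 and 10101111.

OR: 1 when either bit is 1
  01101000
| 10101111
----------
  11101111
Decimal: 104 | 175 = 239



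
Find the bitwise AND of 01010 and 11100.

AND: 1 only when both bits are 1
  01010
& 11100
-------
  01000
Decimal: 10 & 28 = 8



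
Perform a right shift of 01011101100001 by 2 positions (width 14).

Original: 01011101100001 (decimal 5985)
Shift right by 2 positions
Drop the 2 low bits; fill with zeros on the left
Result: 00010111011000 (decimal 1496)
Equivalent: 5985 >> 2 = 5985 ÷ 2^2 = 1496



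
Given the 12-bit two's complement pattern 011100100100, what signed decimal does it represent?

Binary: 011100100100
Sign bit: 0 (non-negative)
Read directly as an unsigned value:
011100100100 = 1024 + 512 + 256 + 32 + 4 = 1828
Value: 1828



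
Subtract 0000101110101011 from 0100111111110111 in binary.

Method 1 - Direct subtraction (column by column from the right: bit − bit − borrow-in; if negative, add 2 and borrow 1 from the next column):
borrow: 0000000000010000
        0100111111110111
-       0000101110101011
------------------------
        0100010001001100

Method 2 - Add two's complement:
Two's complement of 0000101110101011: invert → 1111010001010100, add 1 → 1111010001010101
  0100111111110111
+ 1111010001010101
------------------
 10100010001001100  (end carry out of the top bit = 1)
Discarding the end carry: 0100010001001100
Decimal check:
  0100111111110111 = 16384 + 2048 + 1024 + 512 + 256 + 128 + 64 + 32 + 16 + 4 + 2 + 1 = 20471
  0000101110101011 = 2048 + 512 + 256 + 128 + 32 + 8 + 2 + 1 = 2987
  20471 - 2987 = 17484, and 0100010001001100 = 16384 + 1024 + 64 + 8 + 4 = 17484 ✓



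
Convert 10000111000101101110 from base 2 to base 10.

Sum of powers of 2 for each 1-bit:
2^1 + 2^2 + 2^3 + 2^5 + 2^6 + 2^8 + 2^12 + 2^13 + 2^14 + 2^19
= 2 + 4 + 8 + 32 + 64 + 256 + 4096 + 8192 + 16384 + 524288
= 553326



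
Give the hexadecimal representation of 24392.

Using repeated division by 16 (digits 10–15 are A–F):
24392 ÷ 16 = 1524 remainder 8
1524 ÷ 16 = 95 remainder 4
95 ÷ 16 = 5 remainder 15 (F)
5 ÷ 16 = 0 remainder 5
Reading remainders bottom to top: 5F48



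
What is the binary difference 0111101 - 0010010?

Method 1 - Direct subtraction (column by column from the right: bit − bit − borrow-in; if negative, add 2 and borrow 1 from the next column):
borrow: 0000100
        0111101
-       0010010
---------------
        0101011

Method 2 - Add two's complement:
Two's complement of 0010010: invert → 1101101, add 1 → 1101110
  0111101
+ 1101110
---------
 10101011  (end carry out of the top bit = 1)
Discarding the end carry: 0101011
Decimal check:
  0111101 = 32 + 16 + 8 + 4 + 1 = 61
  0010010 = 16 + 2 = 18
  61 - 18 = 43, and 0101011 = 32 + 8 + 2 + 1 = 43 ✓



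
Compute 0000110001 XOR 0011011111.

XOR: 1 when bits differ
  0000110001
^ 0011011111
------------
  0011101110
Decimal: 49 ^ 223 = 238



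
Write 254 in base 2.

Using repeated division by 2:
254 ÷ 2 = 127 remainder 0
127 ÷ 2 = 63 remainder 1
63 ÷ 2 = 31 remainder 1
31 ÷ 2 = 15 remainder 1
15 ÷ 2 = 7 remainder 1
7 ÷ 2 = 3 remainder 1
3 ÷ 2 = 1 remainder 1
1 ÷ 2 = 0 remainder 1
Reading remainders bottom to top: 11111110



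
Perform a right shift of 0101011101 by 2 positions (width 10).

Original: 0101011101 (decimal 349)
Shift right by 2 positions
Drop the 2 low bits; fill with zeros on the left
Result: 0001010111 (decimal 87)
Equivalent: 349 >> 2 = 349 ÷ 2^2 = 87



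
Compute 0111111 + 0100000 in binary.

Add column by column from the right: bit + bit + carry-in; write the sum mod 2, carry 1 when the sum is 2 or 3.
carry:  1000000
        0111111
+       0100000
---------------
       01011111
(the carry out of the leftmost column, 0, becomes the leading bit)
Decimal check:
  0111111 = 32 + 16 + 8 + 4 + 2 + 1 = 63
  0100000 = 32
  63 + 32 = 95, and 01011111 = 64 + 16 + 8 + 4 + 2 + 1 = 95 ✓



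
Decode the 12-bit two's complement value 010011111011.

Binary: 010011111011
Sign bit: 0 (non-negative)
Read directly as an unsigned value:
010011111011 = 1024 + 128 + 64 + 32 + 16 + 8 + 2 + 1 = 1275
Value: 1275



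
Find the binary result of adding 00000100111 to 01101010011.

Add column by column from the right: bit + bit + carry-in; write the sum mod 2, carry 1 when the sum is 2 or 3.
carry:  00000001110
        00000100111
+       01101010011
-------------------
       001101111010
(the carry out of the leftmost column, 0, becomes the leading bit)
Decimal check:
  00000100111 = 32 + 4 + 2 + 1 = 39
  01101010011 = 512 + 256 + 64 + 16 + 2 + 1 = 851
  39 + 851 = 890, and 001101111010 = 512 + 256 + 64 + 32 + 16 + 8 + 2 = 890 ✓



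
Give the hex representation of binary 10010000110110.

Group into 4-bit nibbles from right:
  0010 = 2
  0100 = 4
  0011 = 3
  0110 = 6
Result: 2436



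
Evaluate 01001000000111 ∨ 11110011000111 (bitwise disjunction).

OR: 1 when either bit is 1
  01001000000111
| 11110011000111
----------------
  11111011000111
Decimal: 4615 | 15559 = 16071



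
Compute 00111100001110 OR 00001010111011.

OR: 1 when either bit is 1
  00111100001110
| 00001010111011
----------------
  00111110111111
Decimal: 3854 | 699 = 4031



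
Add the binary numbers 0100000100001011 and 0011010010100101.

Add column by column from the right: bit + bit + carry-in; write the sum mod 2, carry 1 when the sum is 2 or 3.
carry:  0000000000011110
        0100000100001011
+       0011010010100101
------------------------
       00111010110110000
(the carry out of the leftmost column, 0, becomes the leading bit)
Decimal check:
  0100000100001011 = 16384 + 256 + 8 + 2 + 1 = 16651
  0011010010100101 = 8192 + 4096 + 1024 + 128 + 32 + 4 + 1 = 13477
  16651 + 13477 = 30128, and 00111010110110000 = 16384 + 8192 + 4096 + 1024 + 256 + 128 + 32 + 16 = 30128 ✓



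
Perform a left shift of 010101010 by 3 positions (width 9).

Original: 010101010 (decimal 170)
Shift left by 3 positions
Append 3 zeros on the right and drop the 3 high bits that overflow the 9-bit width
Result: 101010000 (decimal 336)
Equivalent: 170 << 3 = 170 × 2^3 = 1360, truncated to 9 bits = 336



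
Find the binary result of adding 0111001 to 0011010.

Add column by column from the right: bit + bit + carry-in; write the sum mod 2, carry 1 when the sum is 2 or 3.
carry:  1110000
        0111001
+       0011010
---------------
       01010011
(the carry out of the leftmost column, 0, becomes the leading bit)
Decimal check:
  0111001 = 32 + 16 + 8 + 1 = 57
  0011010 = 16 + 8 + 2 = 26
  57 + 26 = 83, and 01010011 = 64 + 16 + 2 + 1 = 83 ✓



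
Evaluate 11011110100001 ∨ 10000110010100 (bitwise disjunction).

OR: 1 when either bit is 1
  11011110100001
| 10000110010100
----------------
  11011110110101
Decimal: 14241 | 8596 = 14261



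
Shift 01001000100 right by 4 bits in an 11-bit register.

Original: 01001000100 (decimal 580)
Shift right by 4 positions
Drop the 4 low bits; fill with zeros on the left
Result: 00000100100 (decimal 36)
Equivalent: 580 >> 4 = 580 ÷ 2^4 = 36



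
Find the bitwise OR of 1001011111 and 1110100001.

OR: 1 when either bit is 1
  1001011111
| 1110100001
------------
  1111111111
Decimal: 607 | 929 = 1023



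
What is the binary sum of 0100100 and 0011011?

Add column by column from the right: bit + bit + carry-in; write the sum mod 2, carry 1 when the sum is 2 or 3.
carry:  0000000
        0100100
+       0011011
---------------
       00111111
(the carry out of the leftmost column, 0, becomes the leading bit)
Decimal check:
  0100100 = 32 + 4 = 36
  0011011 = 16 + 8 + 2 + 1 = 27
  36 + 27 = 63, and 00111111 = 32 + 16 + 8 + 4 + 2 + 1 = 63 ✓



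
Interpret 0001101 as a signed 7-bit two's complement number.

Binary: 0001101
Sign bit: 0 (non-negative)
Read directly as an unsigned value:
0001101 = 8 + 4 + 1 = 13
Value: 13



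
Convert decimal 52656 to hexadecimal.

Using repeated division by 16 (digits 10–15 are A–F):
52656 ÷ 16 = 3291 remainder 0
3291 ÷ 16 = 205 remainder 11 (B)
205 ÷ 16 = 12 remainder 13 (D)
12 ÷ 16 = 0 remainder 12 (C)
Reading remainders bottom to top: CDB0



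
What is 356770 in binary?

Using repeated division by 2:
356770 ÷ 2 = 178385 remainder 0
178385 ÷ 2 = 89192 remainder 1
89192 ÷ 2 = 44596 remainder 0
44596 ÷ 2 = 22298 remainder 0
22298 ÷ 2 = 11149 remainder 0
11149 ÷ 2 = 5574 remainder 1
5574 ÷ 2 = 2787 remainder 0
2787 ÷ 2 = 1393 remainder 1
1393 ÷ 2 = 696 remainder 1
696 ÷ 2 = 348 remainder 0
348 ÷ 2 = 174 remainder 0
174 ÷ 2 = 87 remainder 0
87 ÷ 2 = 43 remainder 1
43 ÷ 2 = 21 remainder 1
21 ÷ 2 = 10 remainder 1
10 ÷ 2 = 5 remainder 0
5 ÷ 2 = 2 remainder 1
2 ÷ 2 = 1 remainder 0
1 ÷ 2 = 0 remainder 1
Reading remainders bottom to top: 1010111000110100010



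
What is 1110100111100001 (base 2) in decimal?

Sum of powers of 2 for each 1-bit:
2^0 + 2^5 + 2^6 + 2^7 + 2^8 + 2^11 + 2^13 + 2^14 + 2^15
= 1 + 32 + 64 + 128 + 256 + 2048 + 8192 + 16384 + 32768
= 59873



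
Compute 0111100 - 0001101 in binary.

Method 1 - Direct subtraction (column by column from the right: bit − bit − borrow-in; if negative, add 2 and borrow 1 from the next column):
borrow: 0011110
        0111100
-       0001101
---------------
        0101111

Method 2 - Add two's complement:
Two's complement of 0001101: invert → 1110010, add 1 → 1110011
  0111100
+ 1110011
---------
 10101111  (end carry out of the top bit = 1)
Discarding the end carry: 0101111
Decimal check:
  0111100 = 32 + 16 + 8 + 4 = 60
  0001101 = 8 + 4 + 1 = 13
  60 - 13 = 47, and 0101111 = 32 + 8 + 4 + 2 + 1 = 47 ✓



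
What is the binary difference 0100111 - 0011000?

Method 1 - Direct subtraction (column by column from the right: bit − bit − borrow-in; if negative, add 2 and borrow 1 from the next column):
borrow: 0110000
        0100111
-       0011000
---------------
        0001111

Method 2 - Add two's complement:
Two's complement of 0011000: invert → 1100111, add 1 → 1101000
  0100111
+ 1101000
---------
 10001111  (end carry out of the top bit = 1)
Discarding the end carry: 0001111
Decimal check:
  0100111 = 32 + 4 + 2 + 1 = 39
  0011000 = 16 + 8 = 24
  39 - 24 = 15, and 0001111 = 8 + 4 + 2 + 1 = 15 ✓



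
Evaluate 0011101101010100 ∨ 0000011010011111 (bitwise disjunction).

OR: 1 when either bit is 1
  0011101101010100
| 0000011010011111
------------------
  0011111111011111
Decimal: 15188 | 1695 = 16351



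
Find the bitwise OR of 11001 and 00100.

OR: 1 when either bit is 1
  11001
| 00100
-------
  11101
Decimal: 25 | 4 = 29



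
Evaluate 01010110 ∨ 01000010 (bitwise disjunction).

OR: 1 when either bit is 1
  01010110
| 01000010
----------
  01010110
Decimal: 86 | 66 = 86



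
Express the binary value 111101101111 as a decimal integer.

Sum of powers of 2 for each 1-bit:
2^0 + 2^1 + 2^2 + 2^3 + 2^5 + 2^6 + 2^8 + 2^9 + 2^10 + 2^11
= 1 + 2 + 4 + 8 + 32 + 64 + 256 + 512 + 1024 + 2048
= 3951



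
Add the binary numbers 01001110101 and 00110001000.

Add column by column from the right: bit + bit + carry-in; write the sum mod 2, carry 1 when the sum is 2 or 3.
carry:  00000000000
        01001110101
+       00110001000
-------------------
       001111111101
(the carry out of the leftmost column, 0, becomes the leading bit)
Decimal check:
  01001110101 = 512 + 64 + 32 + 16 + 4 + 1 = 629
  00110001000 = 256 + 128 + 8 = 392
  629 + 392 = 1021, and 001111111101 = 512 + 256 + 128 + 64 + 32 + 16 + 8 + 4 + 1 = 1021 ✓



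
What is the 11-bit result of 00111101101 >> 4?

Original: 00111101101 (decimal 493)
Shift right by 4 positions
Drop the 4 low bits; fill with zeros on the left
Result: 00000011110 (decimal 30)
Equivalent: 493 >> 4 = 493 ÷ 2^4 = 30



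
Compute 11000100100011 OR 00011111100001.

OR: 1 when either bit is 1
  11000100100011
| 00011111100001
----------------
  11011111100011
Decimal: 12579 | 2017 = 14307



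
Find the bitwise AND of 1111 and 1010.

AND: 1 only when both bits are 1
  1111
& 1010
------
  1010
Decimal: 15 & 10 = 10



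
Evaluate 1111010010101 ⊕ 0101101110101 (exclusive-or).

XOR: 1 when bits differ
  1111010010101
^ 0101101110101
---------------
  1010111100000
Decimal: 7829 ^ 2933 = 5600



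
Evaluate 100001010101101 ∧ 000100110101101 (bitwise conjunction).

AND: 1 only when both bits are 1
  100001010101101
& 000100110101101
-----------------
  000000010101101
Decimal: 17069 & 2477 = 173



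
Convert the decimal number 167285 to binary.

Using repeated division by 2:
167285 ÷ 2 = 83642 remainder 1
83642 ÷ 2 = 41821 remainder 0
41821 ÷ 2 = 20910 remainder 1
20910 ÷ 2 = 10455 remainder 0
10455 ÷ 2 = 5227 remainder 1
5227 ÷ 2 = 2613 remainder 1
2613 ÷ 2 = 1306 remainder 1
1306 ÷ 2 = 653 remainder 0
653 ÷ 2 = 326 remainder 1
326 ÷ 2 = 163 remainder 0
163 ÷ 2 = 81 remainder 1
81 ÷ 2 = 40 remainder 1
40 ÷ 2 = 20 remainder 0
20 ÷ 2 = 10 remainder 0
10 ÷ 2 = 5 remainder 0
5 ÷ 2 = 2 remainder 1
2 ÷ 2 = 1 remainder 0
1 ÷ 2 = 0 remainder 1
Reading remainders bottom to top: 101000110101110101



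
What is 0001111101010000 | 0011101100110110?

OR: 1 when either bit is 1
  0001111101010000
| 0011101100110110
------------------
  0011111101110110
Decimal: 8016 | 15158 = 16246



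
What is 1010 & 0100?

AND: 1 only when both bits are 1
  1010
& 0100
------
  0000
Decimal: 10 & 4 = 0



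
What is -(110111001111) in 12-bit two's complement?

Original (sign bit 1, negative): 110111001111
Step 1 - Invert all bits: 001000110000
Step 2 - Add 1: 001000110001
Verification: 110111001111 + 001000110001 = 1000000000000; discarding the end carry (carry out of the top bit) leaves the 12-bit value 000000000000, as required for x + (-x)



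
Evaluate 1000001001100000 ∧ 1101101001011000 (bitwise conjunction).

AND: 1 only when both bits are 1
  1000001001100000
& 1101101001011000
------------------
  1000001001000000
Decimal: 33376 & 55896 = 33344



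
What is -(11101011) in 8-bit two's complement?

Original (sign bit 1, negative): 11101011
Step 1 - Invert all bits: 00010100
Step 2 - Add 1: 00010101
Verification: 11101011 + 00010101 = 100000000; discarding the end carry (carry out of the top bit) leaves the 8-bit value 00000000, as required for x + (-x)



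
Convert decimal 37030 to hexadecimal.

Using repeated division by 16 (digits 10–15 are A–F):
37030 ÷ 16 = 2314 remainder 6
2314 ÷ 16 = 144 remainder 10 (A)
144 ÷ 16 = 9 remainder 0
9 ÷ 16 = 0 remainder 9
Reading remainders bottom to top: 90A6



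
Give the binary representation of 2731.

Using repeated division by 2:
2731 ÷ 2 = 1365 remainder 1
1365 ÷ 2 = 682 remainder 1
682 ÷ 2 = 341 remainder 0
341 ÷ 2 = 170 remainder 1
170 ÷ 2 = 85 remainder 0
85 ÷ 2 = 42 remainder 1
42 ÷ 2 = 21 remainder 0
21 ÷ 2 = 10 remainder 1
10 ÷ 2 = 5 remainder 0
5 ÷ 2 = 2 remainder 1
2 ÷ 2 = 1 remainder 0
1 ÷ 2 = 0 remainder 1
Reading remainders bottom to top: 101010101011



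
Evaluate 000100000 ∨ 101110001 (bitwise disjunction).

OR: 1 when either bit is 1
  000100000
| 101110001
-----------
  101110001
Decimal: 32 | 369 = 369



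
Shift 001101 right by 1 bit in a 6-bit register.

Original: 001101 (decimal 13)
Shift right by 1 position
Drop the 1 low bit; fill with zero on the left
Result: 000110 (decimal 6)
Equivalent: 13 >> 1 = 13 ÷ 2^1 = 6



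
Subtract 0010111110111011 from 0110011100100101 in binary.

Method 1 - Direct subtraction (column by column from the right: bit − bit − borrow-in; if negative, add 2 and borrow 1 from the next column):
borrow: 0111111111110100
        0110011100100101
-       0010111110111011
------------------------
        0011011101101010

Method 2 - Add two's complement:
Two's complement of 0010111110111011: invert → 1101000001000100, add 1 → 1101000001000101
  0110011100100101
+ 1101000001000101
------------------
 10011011101101010  (end carry out of the top bit = 1)
Discarding the end carry: 0011011101101010
Decimal check:
  0110011100100101 = 16384 + 8192 + 1024 + 512 + 256 + 32 + 4 + 1 = 26405
  0010111110111011 = 8192 + 2048 + 1024 + 512 + 256 + 128 + 32 + 16 + 8 + 2 + 1 = 12219
  26405 - 12219 = 14186, and 0011011101101010 = 8192 + 4096 + 1024 + 512 + 256 + 64 + 32 + 8 + 2 = 14186 ✓



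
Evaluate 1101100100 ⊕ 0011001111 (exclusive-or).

XOR: 1 when bits differ
  1101100100
^ 0011001111
------------
  1110101011
Decimal: 868 ^ 207 = 939



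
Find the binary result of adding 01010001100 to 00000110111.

Add column by column from the right: bit + bit + carry-in; write the sum mod 2, carry 1 when the sum is 2 or 3.
carry:  00001111000
        01010001100
+       00000110111
-------------------
       001011000011
(the carry out of the leftmost column, 0, becomes the leading bit)
Decimal check:
  01010001100 = 512 + 128 + 8 + 4 = 652
  00000110111 = 32 + 16 + 4 + 2 + 1 = 55
  652 + 55 = 707, and 001011000011 = 512 + 128 + 64 + 2 + 1 = 707 ✓



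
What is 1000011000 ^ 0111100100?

XOR: 1 when bits differ
  1000011000
^ 0111100100
------------
  1111111100
Decimal: 536 ^ 484 = 1020



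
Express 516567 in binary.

Using repeated division by 2:
516567 ÷ 2 = 258283 remainder 1
258283 ÷ 2 = 129141 remainder 1
129141 ÷ 2 = 64570 remainder 1
64570 ÷ 2 = 32285 remainder 0
32285 ÷ 2 = 16142 remainder 1
16142 ÷ 2 = 8071 remainder 0
8071 ÷ 2 = 4035 remainder 1
4035 ÷ 2 = 2017 remainder 1
2017 ÷ 2 = 1008 remainder 1
1008 ÷ 2 = 504 remainder 0
504 ÷ 2 = 252 remainder 0
252 ÷ 2 = 126 remainder 0
126 ÷ 2 = 63 remainder 0
63 ÷ 2 = 31 remainder 1
31 ÷ 2 = 15 remainder 1
15 ÷ 2 = 7 remainder 1
7 ÷ 2 = 3 remainder 1
3 ÷ 2 = 1 remainder 1
1 ÷ 2 = 0 remainder 1
Reading remainders bottom to top: 1111110000111010111



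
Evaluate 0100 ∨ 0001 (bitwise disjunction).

OR: 1 when either bit is 1
  0100
| 0001
------
  0101
Decimal: 4 | 1 = 5



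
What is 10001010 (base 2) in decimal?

Sum of powers of 2 for each 1-bit:
2^1 + 2^3 + 2^7
= 2 + 8 + 128
= 138



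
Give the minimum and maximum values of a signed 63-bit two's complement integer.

For 63-bit two's complement:
Minimum: -2^62 = -4611686018427387904
Maximum: 2^62 - 1 = 4611686018427387903



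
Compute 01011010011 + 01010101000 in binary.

Add column by column from the right: bit + bit + carry-in; write the sum mod 2, carry 1 when the sum is 2 or 3.
carry:  10100000000
        01011010011
+       01010101000
-------------------
       010101111011
(the carry out of the leftmost column, 0, becomes the leading bit)
Decimal check:
  01011010011 = 512 + 128 + 64 + 16 + 2 + 1 = 723
  01010101000 = 512 + 128 + 32 + 8 = 680
  723 + 680 = 1403, and 010101111011 = 1024 + 256 + 64 + 32 + 16 + 8 + 2 + 1 = 1403 ✓



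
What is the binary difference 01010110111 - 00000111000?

Method 1 - Direct subtraction (column by column from the right: bit − bit − borrow-in; if negative, add 2 and borrow 1 from the next column):
borrow: 00011110000
        01010110111
-       00000111000
-------------------
        01001111111

Method 2 - Add two's complement:
Two's complement of 00000111000: invert → 11111000111, add 1 → 11111001000
  01010110111
+ 11111001000
-------------
 101001111111  (end carry out of the top bit = 1)
Discarding the end carry: 01001111111
Decimal check:
  01010110111 = 512 + 128 + 32 + 16 + 4 + 2 + 1 = 695
  00000111000 = 32 + 16 + 8 = 56
  695 - 56 = 639, and 01001111111 = 512 + 64 + 32 + 16 + 8 + 4 + 2 + 1 = 639 ✓

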